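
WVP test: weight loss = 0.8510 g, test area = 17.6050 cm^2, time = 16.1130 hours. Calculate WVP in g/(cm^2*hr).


Formula: WVP = loss / (area * time)
Substituting: WVP = 0.8510 / (17.6050 * 16.1130)
Result: 0.00299997 g/(cm^2*hr)


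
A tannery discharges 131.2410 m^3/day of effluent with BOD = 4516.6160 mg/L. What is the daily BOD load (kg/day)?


Formula: BOD_load = volume * conc / 1000
Substituting: BOD_load = 131.2410 * 4516.6160 / 1000
Result: 592.7652 kg/day


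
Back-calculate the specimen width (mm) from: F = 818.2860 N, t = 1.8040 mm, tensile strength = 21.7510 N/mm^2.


Formula: w = F / (TS * t)
Substituting: w = 818.2860 / (21.7510 * 1.8040)
Result: 20.8540 mm


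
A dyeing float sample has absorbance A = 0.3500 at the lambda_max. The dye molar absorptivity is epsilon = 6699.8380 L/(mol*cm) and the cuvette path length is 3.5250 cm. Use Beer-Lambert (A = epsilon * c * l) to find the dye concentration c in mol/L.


Formula: c = A / (epsilon * l)
Substituting: c = 0.3500 / (6699.8380 * 3.5250)
Result: 1.4820e-05 mol/L


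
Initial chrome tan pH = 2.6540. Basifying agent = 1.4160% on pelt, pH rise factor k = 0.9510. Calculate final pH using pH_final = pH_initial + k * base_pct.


Formula: pH_final = pH_initial + k * base_pct
Substituting: pH_final = 2.6540 + 0.9510 * 1.4160
Result: 4.0006


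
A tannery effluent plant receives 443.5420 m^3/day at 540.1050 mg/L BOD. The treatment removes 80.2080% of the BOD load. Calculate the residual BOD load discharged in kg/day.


Load_in = volume * conc / 1000 = 443.5420 * 540.1050 / 1000 = 239.5593 kg/day
Removed = Load_in * eff / 100 = 239.5593 * 80.2080 / 100 = 192.1457 kg/day
Load_out = Load_in - Removed = 239.5593 - 192.1457 = 47.4136 kg/day


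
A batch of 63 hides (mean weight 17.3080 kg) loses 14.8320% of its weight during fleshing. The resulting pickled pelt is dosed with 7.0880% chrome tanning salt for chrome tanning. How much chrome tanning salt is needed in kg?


Total_raw = N * avg_wt = 63 * 17.3080 = 1090.4040 kg
Substrate = Total_raw * (1 - loss/100) = 1090.4040 * (1 - 14.8320/100) = 928.6753 kg
Chrome = Substrate * pct / 100 = 928.6753 * 7.0880 / 100 = 65.8245 kg


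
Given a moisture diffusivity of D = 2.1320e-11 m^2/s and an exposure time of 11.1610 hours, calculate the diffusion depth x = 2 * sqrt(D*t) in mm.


t = 11.1610 hr * 3600 = 40179.6000 s
D * t = 2.1320e-11 * 40179.6000 = 8.5663e-07
x = 2 * sqrt(D*t) = 2 * sqrt(8.5663e-07) = 0.00185109 m = 1.8511 mm


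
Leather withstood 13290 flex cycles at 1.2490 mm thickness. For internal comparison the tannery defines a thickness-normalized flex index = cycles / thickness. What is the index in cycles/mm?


Formula: Index = cycles / thickness
Substituting: Index = 13290 / 1.2490
Result: 10640.5124 cycles/mm


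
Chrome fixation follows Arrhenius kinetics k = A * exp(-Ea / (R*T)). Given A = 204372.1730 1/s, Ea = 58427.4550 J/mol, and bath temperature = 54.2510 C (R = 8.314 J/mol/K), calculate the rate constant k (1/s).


T_K = T_C + 273.15 = 54.2510 + 273.15 = 327.4010 K
exponent = -Ea / (R * T_K) = -58427.4550 / (8.314 * 327.4010) = -21.4648
k = A * exp(exponent) = 204372.1730 * exp(-21.4648) = 9.7359e-05 1/s


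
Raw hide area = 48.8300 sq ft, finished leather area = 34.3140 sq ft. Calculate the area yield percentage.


Formula: Yield = finished / raw * 100
Substituting: Yield = 34.3140 / 48.8300 * 100
Result: 70.2724 %


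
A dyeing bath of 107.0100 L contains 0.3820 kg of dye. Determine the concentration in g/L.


Formula: Conc = dye_mass(kg) / volume(L) * 1000
Substituting: Conc = 0.3820 / 107.0100 * 1000
Result: 3.5698 g/L


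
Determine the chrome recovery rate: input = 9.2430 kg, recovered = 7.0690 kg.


Formula: Recovery = recovered / input * 100
Substituting: Recovery = 7.0690 / 9.2430 * 100
Result: 76.4795 %


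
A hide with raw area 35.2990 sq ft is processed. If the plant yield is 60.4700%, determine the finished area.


Formula: finished = raw * yield / 100
Substituting: finished = 35.2990 * 60.4700 / 100
Result: 21.3453 sq ft


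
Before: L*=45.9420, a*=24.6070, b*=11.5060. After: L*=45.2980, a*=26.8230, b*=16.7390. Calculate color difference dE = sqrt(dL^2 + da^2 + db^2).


dL = -0.6440, da = 2.2160, db = 5.2330
dE = sqrt((-0.6440)^2 + 2.2160^2 + 5.2330^2) = 5.7192


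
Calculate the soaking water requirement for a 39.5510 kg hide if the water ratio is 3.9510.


Formula: Water = hide_weight * ratio
Substituting: Water = 39.5510 * 3.9510
Result: 156.2660 kg


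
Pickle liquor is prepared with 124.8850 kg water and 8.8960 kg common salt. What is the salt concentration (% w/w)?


Formula: Conc = salt / (water + salt) * 100
Substituting: Conc = 8.8960 / (124.8850 + 8.8960) * 100
Result: 6.6497 %


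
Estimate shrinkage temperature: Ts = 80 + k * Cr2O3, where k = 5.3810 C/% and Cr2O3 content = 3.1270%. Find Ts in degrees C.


Formula: Ts = 80 + k * Cr2O3
Substituting: Ts = 80 + 5.3810 * 3.1270
Result: 96.8264 C


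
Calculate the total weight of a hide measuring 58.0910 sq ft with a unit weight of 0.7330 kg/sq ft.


Formula: Weight = area * weight_per_sqft
Substituting: Weight = 58.0910 * 0.7330
Result: 42.5807 kg


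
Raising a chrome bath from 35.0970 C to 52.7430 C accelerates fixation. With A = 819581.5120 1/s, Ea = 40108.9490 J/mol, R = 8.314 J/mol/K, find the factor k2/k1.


T1 = 35.0970 + 273.15 = 308.2470 K; T2 = 52.7430 + 273.15 = 325.8930 K
k1 = A * exp(-Ea/(R*T1)) = 819581.5120 * exp(-40108.9490/(8.314*308.2470)) = 0.1308 1/s
k2 = A * exp(-Ea/(R*T2)) = 819581.5120 * exp(-40108.9490/(8.314*325.8930)) = 0.3052 1/s
k2/k1 = 0.3052 / 0.1308 = 2.3336


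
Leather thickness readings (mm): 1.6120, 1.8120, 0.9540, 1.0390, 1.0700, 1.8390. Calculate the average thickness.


Formula: Average = sum / n
Substituting: Average = 8.3260 / 6
Result: 1.3877 mm


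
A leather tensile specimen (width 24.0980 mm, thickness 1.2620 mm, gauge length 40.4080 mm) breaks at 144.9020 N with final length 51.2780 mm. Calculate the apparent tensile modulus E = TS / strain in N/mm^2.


TS = F / (w * t) = 144.9020 / (24.0980 * 1.2620) = 4.7647 N/mm^2
strain = (Lf - L0) / L0 = (51.2780 - 40.4080) / 40.4080 = 0.2690
E = TS / strain = 4.7647 / 0.2690 = 17.7122 N/mm^2


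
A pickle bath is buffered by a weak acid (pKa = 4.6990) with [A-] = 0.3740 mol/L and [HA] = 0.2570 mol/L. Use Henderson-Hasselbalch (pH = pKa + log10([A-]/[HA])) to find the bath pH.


ratio = [A-] / [HA] = 0.3740 / 0.2570 = 1.4553
log10(ratio) = 0.1629
pH = pKa + log10(ratio) = 4.6990 + 0.1629 = 4.8619


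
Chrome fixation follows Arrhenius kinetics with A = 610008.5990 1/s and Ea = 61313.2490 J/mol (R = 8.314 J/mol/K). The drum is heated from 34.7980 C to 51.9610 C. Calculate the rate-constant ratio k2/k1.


T1 = 34.7980 + 273.15 = 307.9480 K; T2 = 51.9610 + 273.15 = 325.1110 K
k1 = A * exp(-Ea/(R*T1)) = 610008.5990 * exp(-61313.2490/(8.314*307.9480)) = 2.4261e-05 1/s
k2 = A * exp(-Ea/(R*T2)) = 610008.5990 * exp(-61313.2490/(8.314*325.1110)) = 8.5893e-05 1/s
k2/k1 = 8.5893e-05 / 2.4261e-05 = 3.5404


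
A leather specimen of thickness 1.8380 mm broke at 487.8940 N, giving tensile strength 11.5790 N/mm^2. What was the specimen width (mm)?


Formula: w = F / (TS * t)
Substituting: w = 487.8940 / (11.5790 * 1.8380)
Result: 22.9250 mm


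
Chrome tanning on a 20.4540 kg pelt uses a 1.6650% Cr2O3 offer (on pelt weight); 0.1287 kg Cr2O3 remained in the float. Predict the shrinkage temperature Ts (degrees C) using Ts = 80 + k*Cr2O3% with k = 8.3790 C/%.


Offered = pelt * offer_pct / 100 = 20.4540 * 1.6650 / 100 = 0.3406 kg
Uptake = offered - residual = 0.3406 - 0.1287 = 0.2119 kg
Cr2O3% on pelt = uptake / pelt * 100 = 0.2119 / 20.4540 * 100 = 1.0358 %
Ts = 80 + k * Cr2O3% = 80 + 8.3790 * 1.0358 = 88.6788 C


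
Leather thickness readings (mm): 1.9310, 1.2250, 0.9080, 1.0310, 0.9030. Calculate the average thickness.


Formula: Average = sum / n
Substituting: Average = 5.9980 / 5
Result: 1.1996 mm


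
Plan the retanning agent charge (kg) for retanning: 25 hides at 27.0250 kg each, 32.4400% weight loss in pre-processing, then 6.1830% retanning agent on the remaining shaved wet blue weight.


Total_raw = N * avg_wt = 25 * 27.0250 = 675.6250 kg
Substrate = Total_raw * (1 - loss/100) = 675.6250 * (1 - 32.4400/100) = 456.4522 kg
Retan = Substrate * pct / 100 = 456.4522 * 6.1830 / 100 = 28.2224 kg


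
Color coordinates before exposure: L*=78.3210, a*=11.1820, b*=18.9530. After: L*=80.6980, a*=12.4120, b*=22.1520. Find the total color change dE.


dL = 2.3770, da = 1.2300, db = 3.1990
dE = sqrt(2.3770^2 + 1.2300^2 + 3.1990^2) = 4.1709


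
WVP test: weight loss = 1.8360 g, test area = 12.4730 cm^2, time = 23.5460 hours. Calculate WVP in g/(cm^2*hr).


Formula: WVP = loss / (area * time)
Substituting: WVP = 1.8360 / (12.4730 * 23.5460)
Result: 0.00625151 g/(cm^2*hr)


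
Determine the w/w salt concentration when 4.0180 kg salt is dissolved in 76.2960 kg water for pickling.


Formula: Conc = salt / (water + salt) * 100
Substituting: Conc = 4.0180 / (76.2960 + 4.0180) * 100
Result: 5.0029 %


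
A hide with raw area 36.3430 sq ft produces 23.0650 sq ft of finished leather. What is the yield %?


Formula: Yield = finished / raw * 100
Substituting: Yield = 23.0650 / 36.3430 * 100
Result: 63.4648 %


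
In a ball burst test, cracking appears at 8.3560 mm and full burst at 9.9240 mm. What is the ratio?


Formula: Ratio = crack / burst
Substituting: Ratio = 8.3560 / 9.9240
Result: 0.8420


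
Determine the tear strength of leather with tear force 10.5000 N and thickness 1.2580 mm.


Formula: Tear strength = force / thickness
Substituting: Tear strength = 10.5000 / 1.2580
Result: 8.3466 N/mm


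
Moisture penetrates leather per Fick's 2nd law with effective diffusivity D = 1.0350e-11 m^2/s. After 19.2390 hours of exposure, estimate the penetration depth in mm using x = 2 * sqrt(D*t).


t = 19.2390 hr * 3600 = 69260.4000 s
D * t = 1.0350e-11 * 69260.4000 = 7.1685e-07
x = 2 * sqrt(D*t) = 2 * sqrt(7.1685e-07) = 0.00169333 m = 1.6933 mm


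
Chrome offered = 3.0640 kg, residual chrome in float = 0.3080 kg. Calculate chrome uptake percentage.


Formula: Uptake = (offered - residual) / offered * 100
Substituting: Uptake = (3.0640 - 0.3080) / 3.0640 * 100
Result: 89.9478 %


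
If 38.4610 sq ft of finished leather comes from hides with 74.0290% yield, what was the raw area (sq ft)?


Formula: raw = finished * 100 / yield
Substituting: raw = 38.4610 * 100 / 74.0290
Result: 51.9540 sq ft


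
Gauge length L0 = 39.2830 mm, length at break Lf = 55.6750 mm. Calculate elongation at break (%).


Formula: Elongation = (Lf - L0) / L0 * 100
Substituting: Elongation = (55.6750 - 39.2830) / 39.2830 * 100
Result: 41.7280 %


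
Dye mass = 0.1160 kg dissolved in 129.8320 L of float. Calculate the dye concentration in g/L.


Formula: Conc = dye_mass(kg) / volume(L) * 1000
Substituting: Conc = 0.1160 / 129.8320 * 1000
Result: 0.8935 g/L


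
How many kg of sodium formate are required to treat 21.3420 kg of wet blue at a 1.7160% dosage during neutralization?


Formula: Neutralizer = substrate * pct / 100
Substituting: Neutralizer = 21.3420 * 1.7160 / 100
Result: 0.3662 kg


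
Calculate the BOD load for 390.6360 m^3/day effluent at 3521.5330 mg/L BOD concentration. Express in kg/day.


Formula: BOD_load = volume * conc / 1000
Substituting: BOD_load = 390.6360 * 3521.5330 / 1000
Result: 1375.6376 kg/day


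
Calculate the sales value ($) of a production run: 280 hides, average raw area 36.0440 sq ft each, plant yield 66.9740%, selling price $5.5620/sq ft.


Raw_total = N * avg_area = 280 * 36.0440 = 10092.3200 sq ft
Finished = Raw_total * yield / 100 = 10092.3200 * 66.9740 / 100 = 6759.2304 sq ft
Value = Finished * price = 6759.2304 * 5.5620 = 37594.8395 $


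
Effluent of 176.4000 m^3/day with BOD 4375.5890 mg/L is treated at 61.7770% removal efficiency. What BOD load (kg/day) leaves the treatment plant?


Load_in = volume * conc / 1000 = 176.4000 * 4375.5890 / 1000 = 771.8539 kg/day
Removed = Load_in * eff / 100 = 771.8539 * 61.7770 / 100 = 476.8282 kg/day
Load_out = Load_in - Removed = 771.8539 - 476.8282 = 295.0257 kg/day


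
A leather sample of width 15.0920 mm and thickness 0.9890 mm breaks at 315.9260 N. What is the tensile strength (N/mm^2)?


Formula: TS = force / (width * thickness)
Substituting: TS = 315.9260 / (15.0920 * 0.9890)
Result: 21.1662 N/mm^2


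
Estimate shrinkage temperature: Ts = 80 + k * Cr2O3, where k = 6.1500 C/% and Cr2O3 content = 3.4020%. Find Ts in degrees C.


Formula: Ts = 80 + k * Cr2O3
Substituting: Ts = 80 + 6.1500 * 3.4020
Result: 100.9223 C


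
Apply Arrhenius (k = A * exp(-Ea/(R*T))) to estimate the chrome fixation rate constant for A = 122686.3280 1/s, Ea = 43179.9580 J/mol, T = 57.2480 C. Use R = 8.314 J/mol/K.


T_K = T_C + 273.15 = 57.2480 + 273.15 = 330.3980 K
exponent = -Ea / (R * T_K) = -43179.9580 / (8.314 * 330.3980) = -15.7194
k = A * exp(exponent) = 122686.3280 * exp(-15.7194) = 0.0182796 1/s


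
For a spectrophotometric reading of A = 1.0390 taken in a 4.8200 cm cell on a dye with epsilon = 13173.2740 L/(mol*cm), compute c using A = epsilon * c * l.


Formula: c = A / (epsilon * l)
Substituting: c = 1.0390 / (13173.2740 * 4.8200)
Result: 1.6363e-05 mol/L


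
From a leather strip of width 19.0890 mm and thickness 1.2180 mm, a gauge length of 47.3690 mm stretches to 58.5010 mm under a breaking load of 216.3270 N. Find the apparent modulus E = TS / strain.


TS = F / (w * t) = 216.3270 / (19.0890 * 1.2180) = 9.3042 N/mm^2
strain = (Lf - L0) / L0 = (58.5010 - 47.3690) / 47.3690 = 0.2350
E = TS / strain = 9.3042 / 0.2350 = 39.5914 N/mm^2


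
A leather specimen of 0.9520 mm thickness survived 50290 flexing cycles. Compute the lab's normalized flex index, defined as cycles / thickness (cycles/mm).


Formula: Index = cycles / thickness
Substituting: Index = 50290 / 0.9520
Result: 52825.6303 cycles/mm


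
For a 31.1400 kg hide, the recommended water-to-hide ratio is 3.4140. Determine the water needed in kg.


Formula: Water = hide_weight * ratio
Substituting: Water = 31.1400 * 3.4140
Result: 106.3120 kg


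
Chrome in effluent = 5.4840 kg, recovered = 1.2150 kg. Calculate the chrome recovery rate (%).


Formula: Recovery = recovered / input * 100
Substituting: Recovery = 1.2150 / 5.4840 * 100
Result: 22.1554 %


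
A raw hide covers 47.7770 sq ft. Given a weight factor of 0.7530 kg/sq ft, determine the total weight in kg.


Formula: Weight = area * weight_per_sqft
Substituting: Weight = 47.7770 * 0.7530
Result: 35.9761 kg


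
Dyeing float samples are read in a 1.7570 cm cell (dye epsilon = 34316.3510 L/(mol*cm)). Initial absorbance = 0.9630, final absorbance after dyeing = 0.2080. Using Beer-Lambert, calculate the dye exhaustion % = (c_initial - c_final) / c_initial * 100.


c_initial = A_i / (epsilon * l) = 0.9630 / (34316.3510 * 1.7570) = 1.5972e-05 mol/L
c_final = A_f / (epsilon * l) = 0.2080 / (34316.3510 * 1.7570) = 3.4498e-06 mol/L
Exhaustion = (c_initial - c_final) / c_initial * 100 = (1.5972e-05 - 3.4498e-06) / 1.5972e-05 * 100 = 78.4008 %


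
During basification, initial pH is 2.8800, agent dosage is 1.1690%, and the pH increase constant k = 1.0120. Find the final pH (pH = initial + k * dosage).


Formula: pH_final = pH_initial + k * base_pct
Substituting: pH_final = 2.8800 + 1.0120 * 1.1690
Result: 4.0630


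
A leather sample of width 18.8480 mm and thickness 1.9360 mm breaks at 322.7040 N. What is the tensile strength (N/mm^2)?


Formula: TS = force / (width * thickness)
Substituting: TS = 322.7040 / (18.8480 * 1.9360)
Result: 8.8437 N/mm^2


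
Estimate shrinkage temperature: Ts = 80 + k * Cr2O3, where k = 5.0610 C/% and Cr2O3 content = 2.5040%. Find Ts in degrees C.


Formula: Ts = 80 + k * Cr2O3
Substituting: Ts = 80 + 5.0610 * 2.5040
Result: 92.6727 C


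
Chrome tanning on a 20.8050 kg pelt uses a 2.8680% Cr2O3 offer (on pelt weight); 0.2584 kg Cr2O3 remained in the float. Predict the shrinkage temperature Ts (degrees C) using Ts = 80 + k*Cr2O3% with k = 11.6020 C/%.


Offered = pelt * offer_pct / 100 = 20.8050 * 2.8680 / 100 = 0.5967 kg
Uptake = offered - residual = 0.5967 - 0.2584 = 0.3383 kg
Cr2O3% on pelt = uptake / pelt * 100 = 0.3383 / 20.8050 * 100 = 1.6260 %
Ts = 80 + k * Cr2O3% = 80 + 11.6020 * 1.6260 = 98.8647 C


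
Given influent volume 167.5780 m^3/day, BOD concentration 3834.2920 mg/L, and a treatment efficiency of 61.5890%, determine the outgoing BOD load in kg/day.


Load_in = volume * conc / 1000 = 167.5780 * 3834.2920 / 1000 = 642.5430 kg/day
Removed = Load_in * eff / 100 = 642.5430 * 61.5890 / 100 = 395.7358 kg/day
Load_out = Load_in - Removed = 642.5430 - 395.7358 = 246.8072 kg/day


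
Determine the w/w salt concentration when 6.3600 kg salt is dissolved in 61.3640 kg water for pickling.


Formula: Conc = salt / (water + salt) * 100
Substituting: Conc = 6.3600 / (61.3640 + 6.3600) * 100
Result: 9.3911 %


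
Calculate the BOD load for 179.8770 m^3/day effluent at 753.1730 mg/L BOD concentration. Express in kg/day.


Formula: BOD_load = volume * conc / 1000
Substituting: BOD_load = 179.8770 * 753.1730 / 1000
Result: 135.4785 kg/day


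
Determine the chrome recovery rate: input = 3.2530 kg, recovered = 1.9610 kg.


Formula: Recovery = recovered / input * 100
Substituting: Recovery = 1.9610 / 3.2530 * 100
Result: 60.2828 %


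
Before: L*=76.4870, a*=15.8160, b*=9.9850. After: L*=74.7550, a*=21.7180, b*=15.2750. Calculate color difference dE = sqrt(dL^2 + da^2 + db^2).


dL = -1.7320, da = 5.9020, db = 5.2900
dE = sqrt((-1.7320)^2 + 5.9020^2 + 5.2900^2) = 8.1128


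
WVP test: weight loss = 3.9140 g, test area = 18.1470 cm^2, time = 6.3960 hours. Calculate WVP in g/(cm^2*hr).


Formula: WVP = loss / (area * time)
Substituting: WVP = 3.9140 / (18.1470 * 6.3960)
Result: 0.0337215 g/(cm^2*hr)


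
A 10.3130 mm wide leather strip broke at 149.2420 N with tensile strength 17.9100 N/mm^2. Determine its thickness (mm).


Formula: t = F / (TS * w)
Substituting: t = 149.2420 / (17.9100 * 10.3130)
Result: 0.8080 mm


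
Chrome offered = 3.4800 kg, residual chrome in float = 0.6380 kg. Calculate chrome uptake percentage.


Formula: Uptake = (offered - residual) / offered * 100
Substituting: Uptake = (3.4800 - 0.6380) / 3.4800 * 100
Result: 81.6667 %


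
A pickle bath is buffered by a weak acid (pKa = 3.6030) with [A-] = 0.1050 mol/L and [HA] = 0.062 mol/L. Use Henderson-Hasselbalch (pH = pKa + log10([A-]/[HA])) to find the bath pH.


ratio = [A-] / [HA] = 0.1050 / 0.062 = 1.6935
log10(ratio) = 0.2288
pH = pKa + log10(ratio) = 3.6030 + 0.2288 = 3.8318


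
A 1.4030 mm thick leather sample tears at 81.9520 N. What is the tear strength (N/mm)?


Formula: Tear strength = force / thickness
Substituting: Tear strength = 81.9520 / 1.4030
Result: 58.4120 N/mm


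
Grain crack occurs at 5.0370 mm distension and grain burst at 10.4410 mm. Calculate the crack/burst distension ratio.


Formula: Ratio = crack / burst
Substituting: Ratio = 5.0370 / 10.4410
Result: 0.4824


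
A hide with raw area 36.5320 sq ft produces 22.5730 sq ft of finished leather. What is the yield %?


Formula: Yield = finished / raw * 100
Substituting: Yield = 22.5730 / 36.5320 * 100
Result: 61.7897 %


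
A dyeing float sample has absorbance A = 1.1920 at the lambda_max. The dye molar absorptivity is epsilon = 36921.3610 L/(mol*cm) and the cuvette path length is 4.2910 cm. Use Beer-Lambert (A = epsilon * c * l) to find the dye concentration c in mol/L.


Formula: c = A / (epsilon * l)
Substituting: c = 1.1920 / (36921.3610 * 4.2910)
Result: 7.5238e-06 mol/L


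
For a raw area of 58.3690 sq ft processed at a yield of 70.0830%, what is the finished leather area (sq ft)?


Formula: finished = raw * yield / 100
Substituting: finished = 58.3690 * 70.0830 / 100
Result: 40.9067 sq ft


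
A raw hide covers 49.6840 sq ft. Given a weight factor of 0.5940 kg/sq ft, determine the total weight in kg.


Formula: Weight = area * weight_per_sqft
Substituting: Weight = 49.6840 * 0.5940
Result: 29.5123 kg


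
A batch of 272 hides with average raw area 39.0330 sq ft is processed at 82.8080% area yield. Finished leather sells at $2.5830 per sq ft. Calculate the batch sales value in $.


Raw_total = N * avg_area = 272 * 39.0330 = 10616.9760 sq ft
Finished = Raw_total * yield / 100 = 10616.9760 * 82.8080 / 100 = 8791.7055 sq ft
Value = Finished * price = 8791.7055 * 2.5830 = 22708.9753 $


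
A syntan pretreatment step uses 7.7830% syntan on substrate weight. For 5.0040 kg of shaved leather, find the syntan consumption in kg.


Formula: Syntan = substrate * pct / 100
Substituting: Syntan = 5.0040 * 7.7830 / 100
Result: 0.3895 kg


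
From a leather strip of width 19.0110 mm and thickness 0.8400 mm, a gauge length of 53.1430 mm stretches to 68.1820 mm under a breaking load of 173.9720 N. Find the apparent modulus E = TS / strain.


TS = F / (w * t) = 173.9720 / (19.0110 * 0.8400) = 10.8942 N/mm^2
strain = (Lf - L0) / L0 = (68.1820 - 53.1430) / 53.1430 = 0.2830
E = TS / strain = 10.8942 / 0.2830 = 38.4966 N/mm^2


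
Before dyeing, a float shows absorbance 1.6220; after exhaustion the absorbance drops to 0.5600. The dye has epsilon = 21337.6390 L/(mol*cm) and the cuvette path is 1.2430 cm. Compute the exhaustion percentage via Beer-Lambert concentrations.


c_initial = A_i / (epsilon * l) = 1.6220 / (21337.6390 * 1.2430) = 6.1155e-05 mol/L
c_final = A_f / (epsilon * l) = 0.5600 / (21337.6390 * 1.2430) = 2.1114e-05 mol/L
Exhaustion = (c_initial - c_final) / c_initial * 100 = (6.1155e-05 - 2.1114e-05) / 6.1155e-05 * 100 = 65.4747 %


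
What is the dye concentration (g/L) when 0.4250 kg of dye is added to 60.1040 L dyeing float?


Formula: Conc = dye_mass(kg) / volume(L) * 1000
Substituting: Conc = 0.4250 / 60.1040 * 1000
Result: 7.0711 g/L


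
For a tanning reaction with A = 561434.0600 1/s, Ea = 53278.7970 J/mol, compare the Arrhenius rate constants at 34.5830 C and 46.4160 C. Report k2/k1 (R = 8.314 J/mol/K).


T1 = 34.5830 + 273.15 = 307.7330 K; T2 = 46.4160 + 273.15 = 319.5660 K
k1 = A * exp(-Ea/(R*T1)) = 561434.0600 * exp(-53278.7970/(8.314*307.7330)) = 5.0748e-04 1/s
k2 = A * exp(-Ea/(R*T2)) = 561434.0600 * exp(-53278.7970/(8.314*319.5660)) = 0.00109724 1/s
k2/k1 = 0.00109724 / 5.0748e-04 = 2.1621


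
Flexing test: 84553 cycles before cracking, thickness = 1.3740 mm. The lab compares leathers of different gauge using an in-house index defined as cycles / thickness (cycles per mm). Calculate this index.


Formula: Index = cycles / thickness
Substituting: Index = 84553 / 1.3740
Result: 61537.8457 cycles/mm


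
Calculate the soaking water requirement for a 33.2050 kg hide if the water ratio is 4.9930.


Formula: Water = hide_weight * ratio
Substituting: Water = 33.2050 * 4.9930
Result: 165.7926 kg


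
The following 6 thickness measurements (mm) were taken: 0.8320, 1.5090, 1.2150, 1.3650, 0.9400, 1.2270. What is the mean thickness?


Formula: Average = sum / n
Substituting: Average = 7.0880 / 6
Result: 1.1813 mm


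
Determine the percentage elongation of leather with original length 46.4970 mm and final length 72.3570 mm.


Formula: Elongation = (Lf - L0) / L0 * 100
Substituting: Elongation = (72.3570 - 46.4970) / 46.4970 * 100
Result: 55.6165 %


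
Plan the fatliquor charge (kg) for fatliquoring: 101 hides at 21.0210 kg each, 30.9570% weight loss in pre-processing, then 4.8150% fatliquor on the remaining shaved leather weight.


Total_raw = N * avg_wt = 101 * 21.0210 = 2123.1210 kg
Substrate = Total_raw * (1 - loss/100) = 2123.1210 * (1 - 30.9570/100) = 1465.8664 kg
Fat = Substrate * pct / 100 = 1465.8664 * 4.8150 / 100 = 70.5815 kg


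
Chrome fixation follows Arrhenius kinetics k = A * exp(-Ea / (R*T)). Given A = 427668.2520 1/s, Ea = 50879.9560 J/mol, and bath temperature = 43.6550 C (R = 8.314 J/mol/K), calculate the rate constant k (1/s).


T_K = T_C + 273.15 = 43.6550 + 273.15 = 316.8050 K
exponent = -Ea / (R * T_K) = -50879.9560 / (8.314 * 316.8050) = -19.3172
k = A * exp(exponent) = 427668.2520 * exp(-19.3172) = 0.00174479 1/s


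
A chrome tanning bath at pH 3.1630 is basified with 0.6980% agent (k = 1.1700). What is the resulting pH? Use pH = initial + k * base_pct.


Formula: pH_final = pH_initial + k * base_pct
Substituting: pH_final = 3.1630 + 1.1700 * 0.6980
Result: 3.9797


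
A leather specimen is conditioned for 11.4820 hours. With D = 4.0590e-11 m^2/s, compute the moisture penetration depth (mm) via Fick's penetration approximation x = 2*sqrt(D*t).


t = 11.4820 hr * 3600 = 41335.2000 s
D * t = 4.0590e-11 * 41335.2000 = 1.6778e-06
x = 2 * sqrt(D*t) = 2 * sqrt(1.6778e-06) = 0.0025906 m = 2.5906 mm


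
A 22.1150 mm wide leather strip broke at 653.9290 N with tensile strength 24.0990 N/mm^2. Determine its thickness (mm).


Formula: t = F / (TS * w)
Substituting: t = 653.9290 / (24.0990 * 22.1150)
Result: 1.2270 mm


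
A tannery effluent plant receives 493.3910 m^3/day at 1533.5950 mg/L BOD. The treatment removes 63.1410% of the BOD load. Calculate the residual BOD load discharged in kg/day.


Load_in = volume * conc / 1000 = 493.3910 * 1533.5950 / 1000 = 756.6620 kg/day
Removed = Load_in * eff / 100 = 756.6620 * 63.1410 / 100 = 477.7639 kg/day
Load_out = Load_in - Removed = 756.6620 - 477.7639 = 278.8980 kg/day


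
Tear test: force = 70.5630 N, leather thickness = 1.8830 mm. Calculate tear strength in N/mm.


Formula: Tear strength = force / thickness
Substituting: Tear strength = 70.5630 / 1.8830
Result: 37.4737 N/mm


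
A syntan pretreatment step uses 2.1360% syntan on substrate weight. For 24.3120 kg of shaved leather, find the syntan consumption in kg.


Formula: Syntan = substrate * pct / 100
Substituting: Syntan = 24.3120 * 2.1360 / 100
Result: 0.5193 kg


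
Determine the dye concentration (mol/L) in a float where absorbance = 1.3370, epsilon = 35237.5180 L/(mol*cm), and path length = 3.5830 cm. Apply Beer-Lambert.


Formula: c = A / (epsilon * l)
Substituting: c = 1.3370 / (35237.5180 * 3.5830)
Result: 1.0590e-05 mol/L


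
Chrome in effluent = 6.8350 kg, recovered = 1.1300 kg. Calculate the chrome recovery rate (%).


Formula: Recovery = recovered / input * 100
Substituting: Recovery = 1.1300 / 6.8350 * 100
Result: 16.5326 %


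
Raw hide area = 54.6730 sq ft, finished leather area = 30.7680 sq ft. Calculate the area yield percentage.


Formula: Yield = finished / raw * 100
Substituting: Yield = 30.7680 / 54.6730 * 100
Result: 56.2764 %


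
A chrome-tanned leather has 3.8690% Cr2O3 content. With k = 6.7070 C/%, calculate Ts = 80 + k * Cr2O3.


Formula: Ts = 80 + k * Cr2O3
Substituting: Ts = 80 + 6.7070 * 3.8690
Result: 105.9494 C


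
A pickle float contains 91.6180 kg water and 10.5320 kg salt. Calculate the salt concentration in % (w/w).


Formula: Conc = salt / (water + salt) * 100
Substituting: Conc = 10.5320 / (91.6180 + 10.5320) * 100
Result: 10.3103 %


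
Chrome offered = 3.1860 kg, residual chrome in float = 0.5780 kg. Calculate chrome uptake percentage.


Formula: Uptake = (offered - residual) / offered * 100
Substituting: Uptake = (3.1860 - 0.5780) / 3.1860 * 100
Result: 81.8581 %


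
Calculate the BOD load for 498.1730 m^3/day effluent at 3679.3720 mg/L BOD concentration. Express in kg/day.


Formula: BOD_load = volume * conc / 1000
Substituting: BOD_load = 498.1730 * 3679.3720 / 1000
Result: 1832.9638 kg/day


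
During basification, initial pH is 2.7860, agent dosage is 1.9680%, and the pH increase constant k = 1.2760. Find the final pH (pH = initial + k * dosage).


Formula: pH_final = pH_initial + k * base_pct
Substituting: pH_final = 2.7860 + 1.2760 * 1.9680
Result: 5.2972


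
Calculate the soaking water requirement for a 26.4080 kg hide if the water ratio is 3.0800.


Formula: Water = hide_weight * ratio
Substituting: Water = 26.4080 * 3.0800
Result: 81.3366 kg


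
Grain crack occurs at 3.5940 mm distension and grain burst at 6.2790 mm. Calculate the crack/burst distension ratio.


Formula: Ratio = crack / burst
Substituting: Ratio = 3.5940 / 6.2790
Result: 0.5724


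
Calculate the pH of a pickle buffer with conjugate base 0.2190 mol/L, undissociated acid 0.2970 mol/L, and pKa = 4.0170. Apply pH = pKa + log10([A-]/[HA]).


ratio = [A-] / [HA] = 0.2190 / 0.2970 = 0.7374
log10(ratio) = -0.1323
pH = pKa + log10(ratio) = 4.0170 - 0.1323 = 3.8847


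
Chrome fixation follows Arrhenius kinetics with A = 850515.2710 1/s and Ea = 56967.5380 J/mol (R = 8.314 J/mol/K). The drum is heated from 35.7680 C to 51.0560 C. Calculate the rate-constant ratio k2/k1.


T1 = 35.7680 + 273.15 = 308.9180 K; T2 = 51.0560 + 273.15 = 324.2060 K
k1 = A * exp(-Ea/(R*T1)) = 850515.2710 * exp(-56967.5380/(8.314*308.9180)) = 1.9804e-04 1/s
k2 = A * exp(-Ea/(R*T2)) = 850515.2710 * exp(-56967.5380/(8.314*324.2060)) = 5.6363e-04 1/s
k2/k1 = 5.6363e-04 / 1.9804e-04 = 2.8461


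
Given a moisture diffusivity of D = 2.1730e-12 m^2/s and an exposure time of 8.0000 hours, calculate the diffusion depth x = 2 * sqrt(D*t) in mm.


t = 8.0000 hr * 3600 = 28800.0000 s
D * t = 2.1730e-12 * 28800.0000 = 6.2582e-08
x = 2 * sqrt(D*t) = 2 * sqrt(6.2582e-08) = 5.0033e-04 m = 0.5003 mm


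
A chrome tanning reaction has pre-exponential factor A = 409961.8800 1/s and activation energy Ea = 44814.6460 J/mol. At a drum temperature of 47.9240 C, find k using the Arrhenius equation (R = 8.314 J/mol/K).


T_K = T_C + 273.15 = 47.9240 + 273.15 = 321.0740 K
exponent = -Ea / (R * T_K) = -44814.6460 / (8.314 * 321.0740) = -16.7882
k = A * exp(exponent) = 409961.8800 * exp(-16.7882) = 0.0209754 1/s


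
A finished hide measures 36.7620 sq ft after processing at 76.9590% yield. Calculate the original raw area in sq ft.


Formula: raw = finished * 100 / yield
Substituting: raw = 36.7620 * 100 / 76.9590
Result: 47.7683 sq ft


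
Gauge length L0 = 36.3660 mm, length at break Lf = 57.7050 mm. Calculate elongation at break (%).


Formula: Elongation = (Lf - L0) / L0 * 100
Substituting: Elongation = (57.7050 - 36.3660) / 36.3660 * 100
Result: 58.6784 %


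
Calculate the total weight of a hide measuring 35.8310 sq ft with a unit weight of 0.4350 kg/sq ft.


Formula: Weight = area * weight_per_sqft
Substituting: Weight = 35.8310 * 0.4350
Result: 15.5865 kg


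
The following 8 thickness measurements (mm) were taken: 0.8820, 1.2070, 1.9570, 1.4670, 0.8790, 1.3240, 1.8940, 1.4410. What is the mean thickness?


Formula: Average = sum / n
Substituting: Average = 11.0510 / 8
Result: 1.3814 mm


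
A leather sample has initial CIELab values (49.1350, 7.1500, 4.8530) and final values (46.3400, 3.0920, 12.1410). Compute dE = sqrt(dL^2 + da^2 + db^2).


dL = -2.7950, da = -4.0580, db = 7.2880
dE = sqrt((-2.7950)^2 + (-4.0580)^2 + 7.2880^2) = 8.7974


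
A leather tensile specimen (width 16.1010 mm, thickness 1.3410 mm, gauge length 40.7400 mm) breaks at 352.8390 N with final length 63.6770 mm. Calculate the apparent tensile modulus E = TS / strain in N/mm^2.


TS = F / (w * t) = 352.8390 / (16.1010 * 1.3410) = 16.3416 N/mm^2
strain = (Lf - L0) / L0 = (63.6770 - 40.7400) / 40.7400 = 0.5630
E = TS / strain = 16.3416 / 0.5630 = 29.0255 N/mm^2


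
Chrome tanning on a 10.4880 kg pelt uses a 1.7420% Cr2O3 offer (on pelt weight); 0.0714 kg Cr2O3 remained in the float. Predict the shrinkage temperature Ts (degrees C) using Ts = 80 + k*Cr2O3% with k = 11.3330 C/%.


Offered = pelt * offer_pct / 100 = 10.4880 * 1.7420 / 100 = 0.1827 kg
Uptake = offered - residual = 0.1827 - 0.0714 = 0.1113 kg
Cr2O3% on pelt = uptake / pelt * 100 = 0.1113 / 10.4880 * 100 = 1.0612 %
Ts = 80 + k * Cr2O3% = 80 + 11.3330 * 1.0612 = 92.0268 C


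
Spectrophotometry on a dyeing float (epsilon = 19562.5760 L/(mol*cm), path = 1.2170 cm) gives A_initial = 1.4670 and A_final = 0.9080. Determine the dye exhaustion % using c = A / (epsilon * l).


c_initial = A_i / (epsilon * l) = 1.4670 / (19562.5760 * 1.2170) = 6.1619e-05 mol/L
c_final = A_f / (epsilon * l) = 0.9080 / (19562.5760 * 1.2170) = 3.8139e-05 mol/L
Exhaustion = (c_initial - c_final) / c_initial * 100 = (6.1619e-05 - 3.8139e-05) / 6.1619e-05 * 100 = 38.1050 %


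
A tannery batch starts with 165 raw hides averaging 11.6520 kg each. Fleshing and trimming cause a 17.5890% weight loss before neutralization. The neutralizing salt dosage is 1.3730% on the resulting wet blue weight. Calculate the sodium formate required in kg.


Total_raw = N * avg_wt = 165 * 11.6520 = 1922.5800 kg
Substrate = Total_raw * (1 - loss/100) = 1922.5800 * (1 - 17.5890/100) = 1584.4174 kg
Neutralizer = Substrate * pct / 100 = 1584.4174 * 1.3730 / 100 = 21.7541 kg


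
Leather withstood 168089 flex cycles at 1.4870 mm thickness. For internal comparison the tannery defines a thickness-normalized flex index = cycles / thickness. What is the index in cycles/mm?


Formula: Index = cycles / thickness
Substituting: Index = 168089 / 1.4870
Result: 113039.0047 cycles/mm


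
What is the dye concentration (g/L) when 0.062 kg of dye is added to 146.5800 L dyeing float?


Formula: Conc = dye_mass(kg) / volume(L) * 1000
Substituting: Conc = 0.062 / 146.5800 * 1000
Result: 0.4230 g/L


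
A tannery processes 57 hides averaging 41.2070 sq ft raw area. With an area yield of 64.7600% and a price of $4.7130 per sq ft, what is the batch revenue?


Raw_total = N * avg_area = 57 * 41.2070 = 2348.7990 sq ft
Finished = Raw_total * yield / 100 = 2348.7990 * 64.7600 / 100 = 1521.0822 sq ft
Value = Finished * price = 1521.0822 * 4.7130 = 7168.8606 $


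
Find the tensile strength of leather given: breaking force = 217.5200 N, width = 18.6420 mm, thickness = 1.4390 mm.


Formula: TS = force / (width * thickness)
Substituting: TS = 217.5200 / (18.6420 * 1.4390)
Result: 8.1086 N/mm^2


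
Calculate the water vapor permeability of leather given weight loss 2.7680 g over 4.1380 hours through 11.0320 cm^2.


Formula: WVP = loss / (area * time)
Substituting: WVP = 2.7680 / (11.0320 * 4.1380)
Result: 0.0606347 g/(cm^2*hr)


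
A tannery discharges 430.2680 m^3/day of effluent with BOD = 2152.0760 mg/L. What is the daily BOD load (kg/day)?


Formula: BOD_load = volume * conc / 1000
Substituting: BOD_load = 430.2680 * 2152.0760 / 1000
Result: 925.9694 kg/day


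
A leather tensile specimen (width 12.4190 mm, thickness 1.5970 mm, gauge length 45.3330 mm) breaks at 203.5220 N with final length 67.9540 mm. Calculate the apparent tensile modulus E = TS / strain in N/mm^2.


TS = F / (w * t) = 203.5220 / (12.4190 * 1.5970) = 10.2617 N/mm^2
strain = (Lf - L0) / L0 = (67.9540 - 45.3330) / 45.3330 = 0.4990
E = TS / strain = 10.2617 / 0.4990 = 20.5647 N/mm^2


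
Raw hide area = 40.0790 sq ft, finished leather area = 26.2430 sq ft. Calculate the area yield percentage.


Formula: Yield = finished / raw * 100
Substituting: Yield = 26.2430 / 40.0790 * 100
Result: 65.4782 %


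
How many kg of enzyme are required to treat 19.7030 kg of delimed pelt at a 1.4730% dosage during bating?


Formula: Enzyme = substrate * pct / 100
Substituting: Enzyme = 19.7030 * 1.4730 / 100
Result: 0.2902 kg


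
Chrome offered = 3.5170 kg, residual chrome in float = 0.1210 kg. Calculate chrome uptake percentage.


Formula: Uptake = (offered - residual) / offered * 100
Substituting: Uptake = (3.5170 - 0.1210) / 3.5170 * 100
Result: 96.5596 %


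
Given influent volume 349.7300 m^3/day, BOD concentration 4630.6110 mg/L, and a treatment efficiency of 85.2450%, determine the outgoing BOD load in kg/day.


Load_in = volume * conc / 1000 = 349.7300 * 4630.6110 / 1000 = 1619.4636 kg/day
Removed = Load_in * eff / 100 = 1619.4636 * 85.2450 / 100 = 1380.5117 kg/day
Load_out = Load_in - Removed = 1619.4636 - 1380.5117 = 238.9519 kg/day


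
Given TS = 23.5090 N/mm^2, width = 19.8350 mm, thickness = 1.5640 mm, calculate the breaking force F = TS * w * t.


Formula: F = TS * w * t
Substituting: F = 23.5090 * 19.8350 * 1.5640
Result: 729.2948 N


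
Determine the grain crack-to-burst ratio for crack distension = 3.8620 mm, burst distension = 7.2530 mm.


Formula: Ratio = crack / burst
Substituting: Ratio = 3.8620 / 7.2530
Result: 0.5325


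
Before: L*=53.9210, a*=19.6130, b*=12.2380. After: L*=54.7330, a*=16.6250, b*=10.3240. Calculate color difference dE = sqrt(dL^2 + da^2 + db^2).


dL = 0.8120, da = -2.9880, db = -1.9140
dE = sqrt(0.8120^2 + (-2.9880)^2 + (-1.9140)^2) = 3.6402


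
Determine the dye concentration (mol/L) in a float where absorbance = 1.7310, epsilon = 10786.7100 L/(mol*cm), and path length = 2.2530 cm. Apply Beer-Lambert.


Formula: c = A / (epsilon * l)
Substituting: c = 1.7310 / (10786.7100 * 2.2530)
Result: 7.1227e-05 mol/L


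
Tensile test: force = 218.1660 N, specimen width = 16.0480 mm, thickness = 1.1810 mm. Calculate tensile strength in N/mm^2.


Formula: TS = force / (width * thickness)
Substituting: TS = 218.1660 / (16.0480 * 1.1810)
Result: 11.5111 N/mm^2


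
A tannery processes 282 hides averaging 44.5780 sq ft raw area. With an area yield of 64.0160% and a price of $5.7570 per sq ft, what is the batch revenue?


Raw_total = N * avg_area = 282 * 44.5780 = 12570.9960 sq ft
Finished = Raw_total * yield / 100 = 12570.9960 * 64.0160 / 100 = 8047.4488 sq ft
Value = Finished * price = 8047.4488 * 5.7570 = 46329.1627 $


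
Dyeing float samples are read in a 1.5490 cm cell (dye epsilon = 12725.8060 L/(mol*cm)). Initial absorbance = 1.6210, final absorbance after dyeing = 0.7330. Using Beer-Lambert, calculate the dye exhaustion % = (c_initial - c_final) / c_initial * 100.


c_initial = A_i / (epsilon * l) = 1.6210 / (12725.8060 * 1.5490) = 8.2233e-05 mol/L
c_final = A_f / (epsilon * l) = 0.7330 / (12725.8060 * 1.5490) = 3.7185e-05 mol/L
Exhaustion = (c_initial - c_final) / c_initial * 100 = (8.2233e-05 - 3.7185e-05) / 8.2233e-05 * 100 = 54.7810 %


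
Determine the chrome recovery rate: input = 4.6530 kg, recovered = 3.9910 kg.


Formula: Recovery = recovered / input * 100
Substituting: Recovery = 3.9910 / 4.6530 * 100
Result: 85.7726 %


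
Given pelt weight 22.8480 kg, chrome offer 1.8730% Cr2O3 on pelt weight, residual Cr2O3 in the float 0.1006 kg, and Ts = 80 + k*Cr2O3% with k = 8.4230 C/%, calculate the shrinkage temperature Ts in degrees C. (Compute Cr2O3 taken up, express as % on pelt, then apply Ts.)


Offered = pelt * offer_pct / 100 = 22.8480 * 1.8730 / 100 = 0.4279 kg
Uptake = offered - residual = 0.4279 - 0.1006 = 0.3273 kg
Cr2O3% on pelt = uptake / pelt * 100 = 0.3273 / 22.8480 * 100 = 1.4327 %
Ts = 80 + k * Cr2O3% = 80 + 8.4230 * 1.4327 = 92.0676 C


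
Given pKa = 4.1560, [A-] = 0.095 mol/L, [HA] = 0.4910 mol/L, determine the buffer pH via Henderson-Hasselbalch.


ratio = [A-] / [HA] = 0.095 / 0.4910 = 0.1935
log10(ratio) = -0.7134
pH = pKa + log10(ratio) = 4.1560 - 0.7134 = 3.4426


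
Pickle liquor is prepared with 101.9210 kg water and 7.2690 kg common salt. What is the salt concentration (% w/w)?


Formula: Conc = salt / (water + salt) * 100
Substituting: Conc = 7.2690 / (101.9210 + 7.2690) * 100
Result: 6.6572 %


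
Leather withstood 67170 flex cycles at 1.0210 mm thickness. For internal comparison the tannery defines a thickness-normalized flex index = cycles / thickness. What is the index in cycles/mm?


Formula: Index = cycles / thickness
Substituting: Index = 67170 / 1.0210
Result: 65788.4427 cycles/mm


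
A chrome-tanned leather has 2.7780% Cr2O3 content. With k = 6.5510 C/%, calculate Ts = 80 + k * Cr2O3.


Formula: Ts = 80 + k * Cr2O3
Substituting: Ts = 80 + 6.5510 * 2.7780
Result: 98.1987 C
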